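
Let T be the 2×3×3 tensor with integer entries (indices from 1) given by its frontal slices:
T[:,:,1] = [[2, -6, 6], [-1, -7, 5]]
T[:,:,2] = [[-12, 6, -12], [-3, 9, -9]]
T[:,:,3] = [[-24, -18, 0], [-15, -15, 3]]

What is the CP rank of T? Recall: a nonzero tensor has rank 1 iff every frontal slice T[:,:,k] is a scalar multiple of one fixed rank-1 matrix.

2

Lower bound: the mode-1 unfolding of T (rows indexed by i, columns by (j,k) = (1,1), (1,2), (1,3), (2,1), (2,2), (2,3), (3,1), (3,2), (3,3)) is [[2, -12, -24, -6, 6, -18, 6, -12, 0], [-1, -3, -15, -7, 9, -15, 5, -9, 3]].
There the 2×2 minor on rows i ∈ {1, 2}, columns (j,k) ∈ {(1,1), (1,2)} is det [[2, -12], [-1, -3]] = -18 ≠ 0, so this unfolding has rank ≥ 2; CP rank is at least every unfolding rank, so rank(T) ≥ 2. (Flattening ranks never certify an upper bound on CP rank; for that we must actually write T with 2 rank-1 terms.)
Upper bound — finding two terms. Write S_k = T[:,:,k] for the frontal slices: S₁ = [[2, -6, 6], [-1, -7, 5]], S₂ = [[-12, 6, -12], [-3, 9, -9]], S₃ = [[-24, -18, 0], [-15, -15, 3]].
If T = a₁ (x) b₁ (x) c₁ + a₂ (x) b₂ (x) c₂ then each S_k = c₁[k]·a₁b₁ᵀ + c₂[k]·a₂b₂ᵀ. S₁ and S₂ are linearly independent, so a₁b₁ᵀ and a₂b₂ᵀ must span the same plane of matrices: they are the rank-1 matrices of the form x·S₁ + y·S₂.
The 2×2 minor of x·S₁ + y·S₂ on rows {1,2}, columns {1,2} is −20·x² + 90·xy − 90·y² = (-10)·(2·x − 3·y)(x − 3·y), vanishing at (x:y) = (3:2) and (3:1).
M₁ = 3·S₁ + 2·S₂ = [[-18, -6, -6], [-9, -3, -3]] = (-3)·[2, 1][3, 1, 1]ᵀ and M₂ = 3·S₁ + S₂ = [[-6, -12, 6], [-6, -12, 6]] = (-6)·[1, 1][1, 2, -1]ᵀ, so take a₁ = [2, 1], b₁ = [3, 1, 1], a₂ = [1, 1], b₂ = [1, 2, -1].
Each slice is an integer combination of E₁ = a₁b₁ᵀ and E₂ = a₂b₂ᵀ: S₁ = E₁ − 4·E₂, S₂ = −3·E₁ + 6·E₂, S₃ = −3·E₁ − 6·E₂; reading off coefficients, c₁ = [1, -3, -3] and c₂ = [-4, 6, -6].
Hence T = [2, 1] (x) [3, 1, 1] (x) [1, -3, -3] + [1, 1] (x) [1, 2, -1] (x) [-4, 6, -6], so rank(T) ≤ 2.
These bounds meet, so rank(T) = 2.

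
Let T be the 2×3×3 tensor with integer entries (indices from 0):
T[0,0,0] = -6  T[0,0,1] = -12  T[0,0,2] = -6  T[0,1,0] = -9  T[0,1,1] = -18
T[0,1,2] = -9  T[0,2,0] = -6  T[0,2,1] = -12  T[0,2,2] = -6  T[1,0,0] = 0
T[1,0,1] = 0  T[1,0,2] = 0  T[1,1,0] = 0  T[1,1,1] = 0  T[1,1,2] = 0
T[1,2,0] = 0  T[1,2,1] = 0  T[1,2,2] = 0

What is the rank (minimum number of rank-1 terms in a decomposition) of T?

Lower bound: T ≠ 0 (e.g. T[0,0,0] = -6), so rank(T) ≥ 1.
Upper bound: if T = a ⊗ b ⊗ c then every fibre of T is a multiple of the corresponding factor, so read the factors off the fibres through the nonzero entry T[0,0,0] = -6.
The mode-1 fibre T[:,0,0] = [-6, 0] gives a = [1, 0] (primitive direction); the mode-2 fibre T[0,:,0] = [-6, -9, -6] gives b = [2, 3, 2]; then c[k] = T[0,0,k] / (a[0]·b[0]) = [-6, -12, -6] / 2 = [-3, -6, -3].
Expanding [1, 0] ⊗ [2, 3, 2] ⊗ [-3, -6, -3] reproduces all 18 entries of T, so T = [1, 0] ⊗ [2, 3, 2] ⊗ [-3, -6, -3] and rank(T) ≤ 1.
These bounds meet, so rank(T) = 1.

1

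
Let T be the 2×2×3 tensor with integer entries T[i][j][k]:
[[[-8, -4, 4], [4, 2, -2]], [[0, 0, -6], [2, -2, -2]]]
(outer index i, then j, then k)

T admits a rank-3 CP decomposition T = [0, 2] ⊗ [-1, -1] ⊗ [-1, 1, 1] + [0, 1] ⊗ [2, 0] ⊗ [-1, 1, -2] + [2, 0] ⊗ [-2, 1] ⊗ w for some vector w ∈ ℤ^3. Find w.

w = [2, 1, -1]

Subtract the known terms from T to get the rank-1 residual R = [2, 0] ⊗ [-2, 1] ⊗ w, so R[i,j,k] = a[i]·b[j]·w[k]. Pick indices with nonzero a[0]·b[0] = (2)·(-2) = -4. Only the fibre through (0,0,·) is needed: R[0,0,:] = T[0,0,:] − Σₗ aₗ[0]bₗ[0]cₗ = [-8, -4, 4] − (0)·(-1)·[-1, 1, 1] − (0)·(2)·[-1, 1, -2] = [-8, -4, 4]. Then w[k] = R[0,0,k] / -4 for each k, giving w = [-8, -4, 4] / -4 = [2, 1, -1].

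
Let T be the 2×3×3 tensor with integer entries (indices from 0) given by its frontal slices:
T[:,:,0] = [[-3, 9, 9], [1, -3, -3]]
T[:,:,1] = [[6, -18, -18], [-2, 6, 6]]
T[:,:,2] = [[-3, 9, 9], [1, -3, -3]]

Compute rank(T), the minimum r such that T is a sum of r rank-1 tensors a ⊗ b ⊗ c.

1

Lower bound: T ≠ 0 (e.g. T[0,0,0] = -3), so rank(T) ≥ 1.
Upper bound: if T = a ⊗ b ⊗ c then every fibre of T is a multiple of the corresponding factor, so read the factors off the fibres through the nonzero entry T[0,0,0] = -3.
The mode-1 fibre T[:,0,0] = [-3, 1] gives a = (3, -1) (primitive direction); the mode-2 fibre T[0,:,0] = [-3, 9, 9] gives b = (1, -3, -3); then c[k] = T[0,0,k] / (a[0]·b[0]) = [-3, 6, -3] / 3 = (-1, 2, -1).
Expanding (3, -1) ⊗ (1, -3, -3) ⊗ (-1, 2, -1) reproduces all 18 entries of T, so T = (3, -1) ⊗ (1, -3, -3) ⊗ (-1, 2, -1) and rank(T) ≤ 1.
These bounds meet, so rank(T) = 1.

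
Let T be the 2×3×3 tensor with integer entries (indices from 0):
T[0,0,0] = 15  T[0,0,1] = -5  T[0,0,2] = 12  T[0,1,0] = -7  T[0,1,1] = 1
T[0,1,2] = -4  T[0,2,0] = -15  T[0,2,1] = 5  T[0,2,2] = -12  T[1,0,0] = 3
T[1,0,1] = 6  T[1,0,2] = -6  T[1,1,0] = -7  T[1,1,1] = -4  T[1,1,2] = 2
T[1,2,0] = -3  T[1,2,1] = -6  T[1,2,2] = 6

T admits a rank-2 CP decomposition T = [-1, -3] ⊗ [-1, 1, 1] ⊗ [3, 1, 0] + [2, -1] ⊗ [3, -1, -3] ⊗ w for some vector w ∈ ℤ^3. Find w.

Subtract the known terms from T to get the rank-1 residual R = [2, -1] ⊗ [3, -1, -3] ⊗ w, so R[i,j,k] = a[i]·b[j]·w[k]. Pick indices with nonzero a[0]·b[0] = (2)·(3) = 6. Only the fibre through (0,0,·) is needed: R[0,0,:] = T[0,0,:] − Σₗ aₗ[0]bₗ[0]cₗ = [15, -5, 12] − (-1)·(-1)·[3, 1, 0] = [12, -6, 12]. Then w[k] = R[0,0,k] / 6 for each k, giving w = [12, -6, 12] / 6 = [2, -1, 2].

w = [2, -1, 2]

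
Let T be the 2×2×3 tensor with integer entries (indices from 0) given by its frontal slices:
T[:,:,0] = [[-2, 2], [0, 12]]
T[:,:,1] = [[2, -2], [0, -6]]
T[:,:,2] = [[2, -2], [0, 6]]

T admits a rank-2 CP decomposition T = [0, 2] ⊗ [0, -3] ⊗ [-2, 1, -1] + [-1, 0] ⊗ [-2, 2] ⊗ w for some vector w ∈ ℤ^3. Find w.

Subtract the known terms from T to get the rank-1 residual R = [-1, 0] ⊗ [-2, 2] ⊗ w, so R[i,j,k] = a[i]·b[j]·w[k]. Pick indices with nonzero a[0]·b[0] = (-1)·(-2) = 2. Only the fibre through (0,0,·) is needed: R[0,0,:] = T[0,0,:] − Σₗ aₗ[0]bₗ[0]cₗ = [-2, 2, 2] − (0)·(0)·[-2, 1, -1] = [-2, 2, 2]. Then w[k] = R[0,0,k] / 2 for each k, giving w = [-2, 2, 2] / 2 = [-1, 1, 1].

w = [-1, 1, 1]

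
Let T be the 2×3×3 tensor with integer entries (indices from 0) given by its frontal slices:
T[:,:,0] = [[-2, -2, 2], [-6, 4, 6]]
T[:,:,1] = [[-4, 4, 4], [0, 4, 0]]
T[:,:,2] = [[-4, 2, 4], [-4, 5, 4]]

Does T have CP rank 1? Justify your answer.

The mode-3 unfolding of T (rows indexed by k, columns by (i,j) = (0,0), (0,1), (0,2), (1,0), (1,1), (1,2)) is [[-2, -2, 2, -6, 4, 6], [-4, 4, 4, 0, 4, 0], [-4, 2, 4, -4, 5, 4]].
There the 3×3 minor on rows k ∈ {0, 1, 2}, columns (i,j) ∈ {(0,0), (0,1), (1,0)} is det [[-2, -2, -6], [-4, 4, 0], [-4, 2, -4]] = 16 ≠ 0, so this unfolding has rank ≥ 3; CP rank is at least every unfolding rank, so rank(T) ≥ 3.
In particular rank(T) ≥ 3 > 1, so T is not rank-1.

No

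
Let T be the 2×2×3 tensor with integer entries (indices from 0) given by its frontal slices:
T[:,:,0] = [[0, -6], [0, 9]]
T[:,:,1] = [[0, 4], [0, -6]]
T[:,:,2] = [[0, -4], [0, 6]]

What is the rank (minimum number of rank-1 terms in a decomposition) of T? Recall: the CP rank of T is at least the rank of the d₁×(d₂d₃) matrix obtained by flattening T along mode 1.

Lower bound: T ≠ 0 (e.g. T[0,1,0] = -6), so rank(T) ≥ 1.
Upper bound: the mode-1 fibre T[:,1,0] = [-6, 9] gives a = [2, -3] (primitive direction); the mode-2 fibre T[0,:,0] = [0, -6] gives b = [0, 1]; then c[k] = T[0,1,k] / (a[0]·b[1]) = [-6, 4, -4] / 2 = [-3, 2, -2].
Expanding [2, -3] ⊗ [0, 1] ⊗ [-3, 2, -2] reproduces all 12 entries of T, so T = [2, -3] ⊗ [0, 1] ⊗ [-3, 2, -2] and rank(T) ≤ 1.
These bounds meet, so rank(T) = 1.

1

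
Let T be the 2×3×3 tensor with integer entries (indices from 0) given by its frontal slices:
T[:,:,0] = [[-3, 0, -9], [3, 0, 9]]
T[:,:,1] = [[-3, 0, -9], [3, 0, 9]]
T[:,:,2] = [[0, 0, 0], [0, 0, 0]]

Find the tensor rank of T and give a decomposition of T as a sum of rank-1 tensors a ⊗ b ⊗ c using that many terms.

rank(T) = 1

Lower bound: T ≠ 0 (e.g. T[0,0,0] = -3), so rank(T) ≥ 1.
Upper bound: if T = a ⊗ b ⊗ c then every fibre of T is a multiple of the corresponding factor, so read the factors off the fibres through the nonzero entry T[0,0,0] = -3.
The mode-1 fibre T[:,0,0] = [-3, 3] gives a = (1, -1) (primitive direction); the mode-2 fibre T[0,:,0] = [-3, 0, -9] gives b = (1, 0, 3); then c[k] = T[0,0,k] / (a[0]·b[0]) = [-3, -3, 0] / 1 = (-3, -3, 0).
Expanding (1, -1) ⊗ (1, 0, 3) ⊗ (-3, -3, 0) reproduces all 18 entries of T, so T = (1, -1) ⊗ (1, 0, 3) ⊗ (-3, -3, 0) and rank(T) ≤ 1.
These bounds meet, so rank(T) = 1.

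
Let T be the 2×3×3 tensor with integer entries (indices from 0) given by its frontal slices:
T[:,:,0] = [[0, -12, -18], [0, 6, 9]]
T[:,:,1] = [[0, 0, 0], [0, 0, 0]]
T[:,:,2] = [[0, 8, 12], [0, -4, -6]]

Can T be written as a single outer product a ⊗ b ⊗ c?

Yes

The mode-1 fibre T[:,1,0] = [-12, 6] gives a = (2, -1) (primitive direction); the mode-2 fibre T[0,:,0] = [0, -12, -18] gives b = (0, 2, 3); then c[k] = T[0,1,k] / (a[0]·b[1]) = [-12, 0, 8] / 4 = (-3, 0, 2).
Expanding (2, -1) ⊗ (0, 2, 3) ⊗ (-3, 0, 2) reproduces all 18 entries of T, so T = (2, -1) ⊗ (0, 2, 3) ⊗ (-3, 0, 2) and rank(T) ≤ 1.
Equivalently every frontal slice T[:,:,k] is c[k] times the rank-1 matrix (2, -1) ⊗ (0, 2, 3). So T has rank 1 (it is nonzero).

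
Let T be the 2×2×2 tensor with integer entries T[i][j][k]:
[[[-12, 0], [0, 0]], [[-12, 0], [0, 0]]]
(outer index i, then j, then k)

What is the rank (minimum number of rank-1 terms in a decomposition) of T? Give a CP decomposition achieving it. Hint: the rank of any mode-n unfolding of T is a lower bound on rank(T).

Lower bound: T ≠ 0 (e.g. T[0,0,0] = -12), so rank(T) ≥ 1.
Upper bound: if T = a ⊗ b ⊗ c then every fibre of T is a multiple of the corresponding factor, so read the factors off the fibres through the nonzero entry T[0,0,0] = -12.
The mode-1 fibre T[:,0,0] = [-12, -12] gives a = [1, 1] (primitive direction); the mode-2 fibre T[0,:,0] = [-12, 0] gives b = [1, 0]; then c[k] = T[0,0,k] / (a[0]·b[0]) = [-12, 0] / 1 = [-12, 0].
Expanding [1, 1] ⊗ [1, 0] ⊗ [-12, 0] reproduces all 8 entries of T, so T = [1, 1] ⊗ [1, 0] ⊗ [-12, 0] and rank(T) ≤ 1.
These bounds meet, so rank(T) = 1.

rank(T) = 1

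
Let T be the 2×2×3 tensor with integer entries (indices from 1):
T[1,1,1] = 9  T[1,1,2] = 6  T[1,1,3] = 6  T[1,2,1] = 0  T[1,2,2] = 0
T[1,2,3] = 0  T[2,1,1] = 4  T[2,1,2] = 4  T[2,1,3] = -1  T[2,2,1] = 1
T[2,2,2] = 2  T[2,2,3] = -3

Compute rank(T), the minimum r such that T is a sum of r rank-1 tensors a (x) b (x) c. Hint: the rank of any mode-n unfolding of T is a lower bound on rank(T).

2

Lower bound: the mode-3 unfolding of T (rows indexed by k, columns by (i,j) = (1,1), (1,2), (2,1), (2,2)) is [[9, 0, 4, 1], [6, 0, 4, 2], [6, 0, -1, -3]].
There the 2×2 minor on rows k ∈ {1, 2}, columns (i,j) ∈ {(1,1), (2,1)} is det [[9, 4], [6, 4]] = 12 ≠ 0, so this unfolding has rank ≥ 2; CP rank is at least every unfolding rank, so rank(T) ≥ 2. (Unfolding ranks only ever bound the CP rank from below — rank(T) can be strictly larger than all of them — so the matching upper bound has to come from an explicit 2-term decomposition.)
Upper bound — finding two terms. Write S_k = T[:,:,k] for the frontal slices: S₁ = [[9, 0], [4, 1]], S₂ = [[6, 0], [4, 2]], S₃ = [[6, 0], [-1, -3]].
If T = a₁ (x) b₁ (x) c₁ + a₂ (x) b₂ (x) c₂ then each S_k = c₁[k]·a₁b₁ᵀ + c₂[k]·a₂b₂ᵀ. S₁ and S₂ are linearly independent, so a₁b₁ᵀ and a₂b₂ᵀ must span the same plane of matrices: they are the rank-1 matrices of the form x·S₁ + y·S₂.
det(x·S₁ + y·S₂) is 9·x² + 24·xy + 12·y² = 3·(x + 2·y)(3·x + 2·y), vanishing at (x:y) = (2:-1) and (2:-3).
M₁ = 2·S₁ − S₂ = [[12, 0], [4, 0]] = 4·[3, 1][1, 0]ᵀ and M₂ = 2·S₁ − 3·S₂ = [[0, 0], [-4, -4]] = (-4)·[0, 1][1, 1]ᵀ, so take a₁ = [3, 1], b₁ = [1, 0], a₂ = [0, 1], b₂ = [1, 1].
Each slice is an integer combination of E₁ = a₁b₁ᵀ and E₂ = a₂b₂ᵀ: S₁ = 3·E₁ + E₂, S₂ = 2·E₁ + 2·E₂, S₃ = 2·E₁ − 3·E₂; reading off coefficients, c₁ = [3, 2, 2] and c₂ = [1, 2, -3].
Hence T = [3, 1] (x) [1, 0] (x) [3, 2, 2] + [0, 1] (x) [1, 1] (x) [1, 2, -3], so rank(T) ≤ 2.
These bounds meet, so rank(T) = 2.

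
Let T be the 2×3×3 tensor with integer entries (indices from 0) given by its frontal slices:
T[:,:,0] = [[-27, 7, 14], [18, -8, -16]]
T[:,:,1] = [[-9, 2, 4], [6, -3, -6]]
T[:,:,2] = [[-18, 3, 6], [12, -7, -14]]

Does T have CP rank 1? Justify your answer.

The mode-3 unfolding of T (rows indexed by k, columns by (i,j) = (0,0), (0,1), (0,2), (1,0), (1,1), (1,2)) is [[-27, 7, 14, 18, -8, -16], [-9, 2, 4, 6, -3, -6], [-18, 3, 6, 12, -7, -14]].
There the 2×2 minor on rows k ∈ {0, 1}, columns (i,j) ∈ {(0,0), (0,1)} is det [[-27, 7], [-9, 2]] = 9 ≠ 0, so this unfolding has rank ≥ 2; CP rank is at least every unfolding rank, so rank(T) ≥ 2.
In particular rank(T) ≥ 2 > 1, so T is not rank-1.

No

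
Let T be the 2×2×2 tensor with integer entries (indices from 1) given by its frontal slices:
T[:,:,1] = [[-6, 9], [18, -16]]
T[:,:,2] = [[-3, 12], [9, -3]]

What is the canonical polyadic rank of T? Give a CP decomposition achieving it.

Lower bound: the mode-3 unfolding of T (rows indexed by k, columns by (i,j) = (1,1), (1,2), (2,1), (2,2)) is [[-6, 9, 18, -16], [-3, 12, 9, -3]].
There the 2×2 minor on rows k ∈ {1, 2}, columns (i,j) ∈ {(1,1), (1,2)} is det [[-6, 9], [-3, 12]] = -45 ≠ 0, so this unfolding has rank ≥ 2; CP rank is at least every unfolding rank, so rank(T) ≥ 2. (Flattening ranks never certify an upper bound on CP rank; for that we must actually write T with 2 rank-1 terms.)
Upper bound — finding two terms. Write S_k = T[:,:,k] for the frontal slices: S₁ = [[-6, 9], [18, -16]], S₂ = [[-3, 12], [9, -3]].
If T = a₁ ⊗ b₁ ⊗ c₁ + a₂ ⊗ b₂ ⊗ c₂ then each S_k = c₁[k]·a₁b₁ᵀ + c₂[k]·a₂b₂ᵀ. S₁ and S₂ are linearly independent, so a₁b₁ᵀ and a₂b₂ᵀ must span the same plane of matrices: they are the rank-1 matrices of the form x·S₁ + y·S₂.
det(x·S₁ + y·S₂) is −66·x² − 231·xy − 99·y² = (-33)·(x + 3·y)(2·x + y), vanishing at (x:y) = (3:-1) and (1:-2).
M₁ = 3·S₁ − S₂ = [[-15, 15], [45, -45]] = (-15)·(1, -3)(1, -1)ᵀ and M₂ = S₁ − 2·S₂ = [[0, -15], [0, -10]] = (-5)·(3, 2)(0, 1)ᵀ, so take a₁ = (1, -3), b₁ = (1, -1), a₂ = (3, 2), b₂ = (0, 1).
Each slice is an integer combination of E₁ = a₁b₁ᵀ and E₂ = a₂b₂ᵀ: S₁ = −6·E₁ + E₂, S₂ = −3·E₁ + 3·E₂; reading off coefficients, c₁ = (-6, -3) and c₂ = (1, 3).
Hence T = (1, -3) ⊗ (1, -1) ⊗ (-6, -3) + (3, 2) ⊗ (0, 1) ⊗ (1, 3), so rank(T) ≤ 2.
These bounds meet, so rank(T) = 2.

rank(T) = 2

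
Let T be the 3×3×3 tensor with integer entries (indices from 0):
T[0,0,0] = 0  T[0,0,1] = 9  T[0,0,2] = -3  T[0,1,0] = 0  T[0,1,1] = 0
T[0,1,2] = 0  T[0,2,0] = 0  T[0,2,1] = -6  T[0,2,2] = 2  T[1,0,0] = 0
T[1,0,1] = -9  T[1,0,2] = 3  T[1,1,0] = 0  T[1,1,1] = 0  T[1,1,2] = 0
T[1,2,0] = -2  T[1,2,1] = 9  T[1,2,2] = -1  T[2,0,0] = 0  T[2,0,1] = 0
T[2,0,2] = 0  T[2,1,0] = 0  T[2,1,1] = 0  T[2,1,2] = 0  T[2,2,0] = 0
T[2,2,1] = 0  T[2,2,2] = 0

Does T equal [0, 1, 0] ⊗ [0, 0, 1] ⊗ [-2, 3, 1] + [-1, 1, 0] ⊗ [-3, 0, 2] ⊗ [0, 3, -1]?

Yes

Reconstruct entrywise from the claimed factors. For example, T[0,0,1] = 9 and Σₗ aₗ[0]bₗ[0]cₗ[1] = (0)·(0)·(3) + (-1)·(-3)·(3) = 9; checking all 27 entries, every one matches. The claim holds.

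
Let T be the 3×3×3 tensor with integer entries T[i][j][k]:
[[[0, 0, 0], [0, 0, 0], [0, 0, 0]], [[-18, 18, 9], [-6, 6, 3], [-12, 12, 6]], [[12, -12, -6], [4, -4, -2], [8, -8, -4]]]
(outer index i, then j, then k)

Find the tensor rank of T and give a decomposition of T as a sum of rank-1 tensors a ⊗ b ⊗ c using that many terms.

rank(T) = 1

Lower bound: T ≠ 0 (e.g. T[1,0,0] = -18), so rank(T) ≥ 1.
Upper bound: if T = a ⊗ b ⊗ c then every fibre of T is a multiple of the corresponding factor, so read the factors off the fibres through the nonzero entry T[1,0,0] = -18.
The mode-1 fibre T[:,0,0] = [0, -18, 12] gives a = (0, 3, -2) (primitive direction); the mode-2 fibre T[1,:,0] = [-18, -6, -12] gives b = (3, 1, 2); then c[k] = T[1,0,k] / (a[1]·b[0]) = [-18, 18, 9] / 9 = (-2, 2, 1).
Expanding (0, 3, -2) ⊗ (3, 1, 2) ⊗ (-2, 2, 1) reproduces all 27 entries of T, so T = (0, 3, -2) ⊗ (3, 1, 2) ⊗ (-2, 2, 1) and rank(T) ≤ 1.
These bounds meet, so rank(T) = 1.
Check entry T[1,1,0] = -6: (3)·(1)·(-2) = -6.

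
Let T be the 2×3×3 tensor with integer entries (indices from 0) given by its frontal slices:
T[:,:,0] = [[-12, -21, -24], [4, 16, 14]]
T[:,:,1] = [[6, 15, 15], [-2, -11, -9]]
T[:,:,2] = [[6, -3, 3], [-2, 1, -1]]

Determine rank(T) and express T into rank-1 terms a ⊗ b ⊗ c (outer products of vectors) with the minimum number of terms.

Lower bound: the mode-2 unfolding of T (rows indexed by j, columns by (i,k) = (0,0), (0,1), (0,2), (1,0), (1,1), (1,2)) is [[-12, 6, 6, 4, -2, -2], [-21, 15, -3, 16, -11, 1], [-24, 15, 3, 14, -9, -1]].
There the 2×2 minor on rows j ∈ {0, 1}, columns (i,k) ∈ {(0,0), (0,1)} is det [[-12, 6], [-21, 15]] = -54 ≠ 0, so this unfolding has rank ≥ 2; CP rank is at least every unfolding rank, so rank(T) ≥ 2. (Unfolding ranks only ever bound the CP rank from below — rank(T) can be strictly larger than all of them — so the matching upper bound has to come from an explicit 2-term decomposition.)
Upper bound — finding two terms. Write S_k = T[:,:,k] for the frontal slices: S₀ = [[-12, -21, -24], [4, 16, 14]], S₁ = [[6, 15, 15], [-2, -11, -9]], S₂ = [[6, -3, 3], [-2, 1, -1]].
If T = a₁ ⊗ b₁ ⊗ c₁ + a₂ ⊗ b₂ ⊗ c₂ then each S_k = c₁[k]·a₁b₁ᵀ + c₂[k]·a₂b₂ᵀ. S₀ and S₁ are linearly independent, so a₁b₁ᵀ and a₂b₂ᵀ must span the same plane of matrices: they are the rank-1 matrices of the form x·S₀ + y·S₁.
The 2×2 minor of x·S₀ + y·S₁ on rows {0,1}, columns {0,1} is −108·x² + 126·xy − 36·y² = (-18)·(3·x − 2·y)(2·x − y), vanishing at (x:y) = (2:3) and (1:2).
M₁ = 2·S₀ + 3·S₁ = [[-6, 3, -3], [2, -1, 1]] = −[3, -1][2, -1, 1]ᵀ and M₂ = S₀ + 2·S₁ = [[0, 9, 6], [0, -6, -4]] = [3, -2][0, 3, 2]ᵀ, so take a₁ = [3, -1], b₁ = [2, -1, 1], a₂ = [3, -2], b₂ = [0, 3, 2].
Each slice is an integer combination of E₁ = a₁b₁ᵀ and E₂ = a₂b₂ᵀ: S₀ = −2·E₁ − 3·E₂, S₁ = E₁ + 2·E₂, S₂ = E₁; reading off coefficients, c₁ = [-2, 1, 1] and c₂ = [-3, 2, 0].
Hence T = [3, -1] ⊗ [2, -1, 1] ⊗ [-2, 1, 1] + [3, -2] ⊗ [0, 3, 2] ⊗ [-3, 2, 0], so rank(T) ≤ 2.
These bounds meet, so rank(T) = 2.
Check entry T[1,2,0] = 14: (-1)·(1)·(-2) + (-2)·(2)·(-3) = 14.

rank(T) = 2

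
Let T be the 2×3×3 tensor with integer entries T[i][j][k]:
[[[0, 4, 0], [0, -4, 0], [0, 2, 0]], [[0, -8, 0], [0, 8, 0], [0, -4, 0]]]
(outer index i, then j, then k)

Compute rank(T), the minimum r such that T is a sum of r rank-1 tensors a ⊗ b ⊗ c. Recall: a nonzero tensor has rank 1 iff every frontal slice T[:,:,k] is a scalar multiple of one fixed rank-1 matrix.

Lower bound: T ≠ 0 (e.g. T[0,0,1] = 4), so rank(T) ≥ 1.
Upper bound: if T = a ⊗ b ⊗ c then every fibre of T is a multiple of the corresponding factor, so read the factors off the fibres through the nonzero entry T[0,0,1] = 4.
The mode-1 fibre T[:,0,1] = [4, -8] gives a = (1, -2) (primitive direction); the mode-2 fibre T[0,:,1] = [4, -4, 2] gives b = (2, -2, 1); then c[k] = T[0,0,k] / (a[0]·b[0]) = [0, 4, 0] / 2 = (0, 2, 0).
Expanding (1, -2) ⊗ (2, -2, 1) ⊗ (0, 2, 0) reproduces all 18 entries of T, so T = (1, -2) ⊗ (2, -2, 1) ⊗ (0, 2, 0) and rank(T) ≤ 1.
These bounds meet, so rank(T) = 1.
Check entry T[0,0,0] = 0: (1)·(2)·(0) = 0.

1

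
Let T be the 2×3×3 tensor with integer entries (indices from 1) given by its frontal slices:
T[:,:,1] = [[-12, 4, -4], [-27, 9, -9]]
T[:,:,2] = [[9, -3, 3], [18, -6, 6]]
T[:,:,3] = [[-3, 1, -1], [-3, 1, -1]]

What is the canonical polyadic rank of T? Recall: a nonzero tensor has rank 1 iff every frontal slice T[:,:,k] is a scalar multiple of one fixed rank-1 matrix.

2

Lower bound: in the mode-3 unfolding of T (rows indexed by k, columns by (i,j)) the 2×2 minor on rows k ∈ {1, 2}, columns (i,j) ∈ {(1,1), (2,1)} is det [[-12, -27], [9, 18]] = 27 ≠ 0, so that unfolding has rank ≥ 2 and hence rank(T) ≥ 2 (CP rank is at least every unfolding rank, though it can be larger).
Upper bound: T[:,j,:] = b[j]·M for every slice, with b = [3, -1, 1] and M = [[-4, 3, -1], [-9, 6, -1]] (rows i, columns k).
Splitting M by its rows (i = 1, 2), M = [1, 0][-4, 3, -1]ᵀ + [0, 1][-9, 6, -1]ᵀ.
Hence T = [1, 0] (x) [3, -1, 1] (x) [-4, 3, -1] + [0, 1] (x) [3, -1, 1] (x) [-9, 6, -1], so rank(T) ≤ 2.
These bounds meet, so rank(T) = 2.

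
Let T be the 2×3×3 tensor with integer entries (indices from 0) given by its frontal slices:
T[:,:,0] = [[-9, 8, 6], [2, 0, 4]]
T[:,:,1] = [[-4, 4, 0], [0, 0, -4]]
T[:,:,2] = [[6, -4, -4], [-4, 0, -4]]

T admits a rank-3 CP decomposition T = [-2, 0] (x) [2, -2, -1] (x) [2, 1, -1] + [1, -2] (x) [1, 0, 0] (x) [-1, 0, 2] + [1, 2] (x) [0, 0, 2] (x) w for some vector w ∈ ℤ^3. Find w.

w = [1, -1, -1]

Subtract the known terms from T to get the rank-1 residual R = [1, 2] (x) [0, 0, 2] (x) w, so R[i,j,k] = a[i]·b[j]·w[k]. Pick indices with nonzero a[0]·b[2] = (1)·(2) = 2. Only the fibre through (0,2,·) is needed: R[0,2,:] = T[0,2,:] − Σₗ aₗ[0]bₗ[2]cₗ = [6, 0, -4] − (-2)·(-1)·[2, 1, -1] − (1)·(0)·[-1, 0, 2] = [2, -2, -2]. Then w[k] = R[0,2,k] / 2 for each k, giving w = [2, -2, -2] / 2 = [1, -1, -1].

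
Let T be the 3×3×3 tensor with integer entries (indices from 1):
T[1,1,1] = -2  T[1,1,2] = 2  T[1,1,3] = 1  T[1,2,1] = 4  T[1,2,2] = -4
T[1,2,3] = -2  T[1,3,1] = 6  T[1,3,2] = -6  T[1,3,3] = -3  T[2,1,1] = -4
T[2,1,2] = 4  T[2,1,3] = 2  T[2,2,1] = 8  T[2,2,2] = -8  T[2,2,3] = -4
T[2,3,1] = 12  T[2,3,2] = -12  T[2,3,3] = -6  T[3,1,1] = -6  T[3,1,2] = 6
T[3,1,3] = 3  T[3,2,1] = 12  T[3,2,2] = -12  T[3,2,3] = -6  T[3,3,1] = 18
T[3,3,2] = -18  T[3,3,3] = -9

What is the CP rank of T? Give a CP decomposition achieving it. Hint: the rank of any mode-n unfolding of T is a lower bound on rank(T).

rank(T) = 1

Lower bound: T ≠ 0 (e.g. T[1,1,1] = -2), so rank(T) ≥ 1.
Upper bound: if T = a ∘ b ∘ c then every fibre of T is a multiple of the corresponding factor, so read the factors off the fibres through the nonzero entry T[1,1,1] = -2.
The mode-1 fibre T[:,1,1] = [-2, -4, -6] gives a = [1, 2, 3] (primitive direction); the mode-2 fibre T[1,:,1] = [-2, 4, 6] gives b = [1, -2, -3]; then c[k] = T[1,1,k] / (a[1]·b[1]) = [-2, 2, 1] / 1 = [-2, 2, 1].
Expanding [1, 2, 3] ∘ [1, -2, -3] ∘ [-2, 2, 1] reproduces all 27 entries of T, so T = [1, 2, 3] ∘ [1, -2, -3] ∘ [-2, 2, 1] and rank(T) ≤ 1.
These bounds meet, so rank(T) = 1.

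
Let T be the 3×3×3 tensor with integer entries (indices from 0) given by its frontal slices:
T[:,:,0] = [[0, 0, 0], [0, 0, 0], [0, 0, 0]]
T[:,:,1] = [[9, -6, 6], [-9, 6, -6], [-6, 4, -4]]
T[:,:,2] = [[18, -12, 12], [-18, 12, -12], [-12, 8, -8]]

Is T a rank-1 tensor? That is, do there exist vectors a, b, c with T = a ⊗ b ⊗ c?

The mode-1 fibre T[:,0,1] = [9, -9, -6] gives a = (3, -3, -2) (primitive direction); the mode-2 fibre T[0,:,1] = [9, -6, 6] gives b = (3, -2, 2); then c[k] = T[0,0,k] / (a[0]·b[0]) = [0, 9, 18] / 9 = (0, 1, 2).
Expanding (3, -3, -2) ⊗ (3, -2, 2) ⊗ (0, 1, 2) reproduces all 27 entries of T, so T = (3, -3, -2) ⊗ (3, -2, 2) ⊗ (0, 1, 2) and rank(T) ≤ 1.
Equivalently every frontal slice T[:,:,k] is c[k] times the rank-1 matrix (3, -3, -2) ⊗ (3, -2, 2). So T has rank 1 (it is nonzero).

Yes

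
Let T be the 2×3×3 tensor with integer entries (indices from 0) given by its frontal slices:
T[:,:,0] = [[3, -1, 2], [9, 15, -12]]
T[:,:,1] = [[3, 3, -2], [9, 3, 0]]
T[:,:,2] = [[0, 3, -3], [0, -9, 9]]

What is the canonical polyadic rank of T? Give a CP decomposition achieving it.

rank(T) = 2

Lower bound: the mode-3 unfolding of T (rows indexed by k, columns by (i,j) = (0,0), (0,1), (0,2), (1,0), (1,1), (1,2)) is [[3, -1, 2, 9, 15, -12], [3, 3, -2, 9, 3, 0], [0, 3, -3, 0, -9, 9]].
There the 2×2 minor on rows k ∈ {0, 1}, columns (i,j) ∈ {(0,0), (0,1)} is det [[3, -1], [3, 3]] = 12 ≠ 0, so this unfolding has rank ≥ 2; CP rank is at least every unfolding rank, so rank(T) ≥ 2. (Flattening ranks never certify an upper bound on CP rank; for that we must actually write T with 2 rank-1 terms.)
Upper bound — finding two terms. Write S_k = T[:,:,k] for the frontal slices: S₀ = [[3, -1, 2], [9, 15, -12]], S₁ = [[3, 3, -2], [9, 3, 0]], S₂ = [[0, 3, -3], [0, -9, 9]].
If T = a₁ ⊗ b₁ ⊗ c₁ + a₂ ⊗ b₂ ⊗ c₂ then each S_k = c₁[k]·a₁b₁ᵀ + c₂[k]·a₂b₂ᵀ. S₀ and S₁ are linearly independent, so a₁b₁ᵀ and a₂b₂ᵀ must span the same plane of matrices: they are the rank-1 matrices of the form x·S₀ + y·S₁.
The 2×2 minor of x·S₀ + y·S₁ on rows {0,1}, columns {0,1} is 54·x² + 36·xy − 18·y² = 18·(3·x − y)(x + y), vanishing at (x:y) = (1:3) and (1:-1).
M₁ = S₀ + 3·S₁ = [[12, 8, -4], [36, 24, -12]] = 4·(1, 3)(3, 2, -1)ᵀ and M₂ = S₀ − S₁ = [[0, -4, 4], [0, 12, -12]] = (-4)·(1, -3)(0, 1, -1)ᵀ, so take a₁ = (1, 3), b₁ = (3, 2, -1), a₂ = (1, -3), b₂ = (0, 1, -1).
Each slice is an integer combination of E₁ = a₁b₁ᵀ and E₂ = a₂b₂ᵀ: S₀ = E₁ − 3·E₂, S₁ = E₁ + E₂, S₂ = 3·E₂; reading off coefficients, c₁ = (1, 1, 0) and c₂ = (-3, 1, 3).
Hence T = (1, 3) ⊗ (3, 2, -1) ⊗ (1, 1, 0) + (1, -3) ⊗ (0, 1, -1) ⊗ (-3, 1, 3), so rank(T) ≤ 2.
These bounds meet, so rank(T) = 2.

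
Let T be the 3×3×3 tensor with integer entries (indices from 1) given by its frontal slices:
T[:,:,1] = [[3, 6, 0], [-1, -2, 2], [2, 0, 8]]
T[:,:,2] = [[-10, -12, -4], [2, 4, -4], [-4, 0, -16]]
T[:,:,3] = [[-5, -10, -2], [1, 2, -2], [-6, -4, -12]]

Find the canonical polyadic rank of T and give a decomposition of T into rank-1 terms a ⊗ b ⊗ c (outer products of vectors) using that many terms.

rank(T) = 3

Lower bound: the mode-3 unfolding of T (rows indexed by k, columns by (i,j) = (1,1), (1,2), (1,3), (2,1), (2,2), (2,3), (3,1), (3,2), (3,3)) is [[3, 6, 0, -1, -2, 2, 2, 0, 8], [-10, -12, -4, 2, 4, -4, -4, 0, -16], [-5, -10, -2, 1, 2, -2, -6, -4, -12]].
There the 3×3 minor on rows k ∈ {1, 2, 3}, columns (i,j) ∈ {(1,1), (1,2), (1,3)} is det [[3, 6, 0], [-10, -12, -4], [-5, -10, -2]] = -48 ≠ 0, so this unfolding has rank ≥ 3; CP rank is at least every unfolding rank, so rank(T) ≥ 3. (This is only a lower bound: in general the CP rank may exceed every unfolding rank, so we still need to exhibit 3 rank-1 terms summing to T.)
Upper bound: T is a sum of 3 rank-1 terms, T = [1, -1, -2] ⊗ [1, 2, -2] ⊗ [1, -2, -1] + [1, 0, 0] ⊗ [1, 0, 1] ⊗ [-2, 0, 4] + [1, 0, 1] ⊗ [1, 1, 1] ⊗ [4, -8, -8] (one valid choice — decompositions are not unique — normalised so each a, b is primitive with positive first nonzero entry; check it by expanding all entries), so rank(T) ≤ 3.
These bounds meet, so rank(T) = 3.
Check entry T[1,3,1] = 0: (1)·(-2)·(1) + (1)·(1)·(-2) + (1)·(1)·(4) = 0.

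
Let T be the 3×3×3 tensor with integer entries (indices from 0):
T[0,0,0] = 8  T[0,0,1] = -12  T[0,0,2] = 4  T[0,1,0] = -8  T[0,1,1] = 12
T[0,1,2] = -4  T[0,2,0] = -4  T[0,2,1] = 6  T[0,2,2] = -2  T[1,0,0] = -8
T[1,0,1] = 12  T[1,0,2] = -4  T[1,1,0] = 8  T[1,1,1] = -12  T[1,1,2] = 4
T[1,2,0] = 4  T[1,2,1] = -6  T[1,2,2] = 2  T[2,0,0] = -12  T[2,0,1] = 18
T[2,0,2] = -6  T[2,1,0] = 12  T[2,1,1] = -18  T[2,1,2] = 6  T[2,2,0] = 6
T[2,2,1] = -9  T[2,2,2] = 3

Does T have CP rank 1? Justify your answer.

If T = a (x) b (x) c then every fibre of T is a multiple of the corresponding factor, so read the factors off the fibres through the nonzero entry T[0,0,0] = 8.
The mode-1 fibre T[:,0,0] = [8, -8, -12] gives a = [2, -2, -3] (primitive direction); the mode-2 fibre T[0,:,0] = [8, -8, -4] gives b = [2, -2, -1]; then c[k] = T[0,0,k] / (a[0]·b[0]) = [8, -12, 4] / 4 = [2, -3, 1].
Expanding [2, -2, -3] (x) [2, -2, -1] (x) [2, -3, 1] reproduces all 27 entries of T, so T = [2, -2, -3] (x) [2, -2, -1] (x) [2, -3, 1] and rank(T) ≤ 1.
Equivalently every frontal slice T[:,:,k] is c[k] times the rank-1 matrix [2, -2, -3] (x) [2, -2, -1]. So T has rank 1 (it is nonzero).

Yes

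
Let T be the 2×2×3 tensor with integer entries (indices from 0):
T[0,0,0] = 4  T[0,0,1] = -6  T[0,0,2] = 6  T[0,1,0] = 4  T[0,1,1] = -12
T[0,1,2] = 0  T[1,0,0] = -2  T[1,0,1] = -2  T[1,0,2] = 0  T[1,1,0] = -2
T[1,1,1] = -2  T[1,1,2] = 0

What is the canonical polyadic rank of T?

3

Lower bound: the mode-3 unfolding of T (rows indexed by k, columns by (i,j) = (0,0), (0,1), (1,0), (1,1)) is [[4, 4, -2, -2], [-6, -12, -2, -2], [6, 0, 0, 0]].
There the 3×3 minor on rows k ∈ {0, 1, 2}, columns (i,j) ∈ {(0,0), (0,1), (1,0)} is det [[4, 4, -2], [-6, -12, -2], [6, 0, 0]] = -192 ≠ 0, so this unfolding has rank ≥ 3; CP rank is at least every unfolding rank, so rank(T) ≥ 3. (Unfolding ranks only ever bound the CP rank from below — rank(T) can be strictly larger than all of them — so the matching upper bound has to come from an explicit 3-term decomposition.)
Upper bound: T is a sum of 3 rank-1 terms, T = [0, 1] ⊗ [1, 1] ⊗ [-2, -2, 0] + [1, 0] ⊗ [1, -2] ⊗ [0, 2, 2] + [1, 0] ⊗ [1, 1] ⊗ [4, -8, 4] (written with every a and b primitive with positive leading entry and the scale carried by c; CP decompositions are not unique, and this one is verified by expanding entrywise), so rank(T) ≤ 3.
These bounds meet, so rank(T) = 3.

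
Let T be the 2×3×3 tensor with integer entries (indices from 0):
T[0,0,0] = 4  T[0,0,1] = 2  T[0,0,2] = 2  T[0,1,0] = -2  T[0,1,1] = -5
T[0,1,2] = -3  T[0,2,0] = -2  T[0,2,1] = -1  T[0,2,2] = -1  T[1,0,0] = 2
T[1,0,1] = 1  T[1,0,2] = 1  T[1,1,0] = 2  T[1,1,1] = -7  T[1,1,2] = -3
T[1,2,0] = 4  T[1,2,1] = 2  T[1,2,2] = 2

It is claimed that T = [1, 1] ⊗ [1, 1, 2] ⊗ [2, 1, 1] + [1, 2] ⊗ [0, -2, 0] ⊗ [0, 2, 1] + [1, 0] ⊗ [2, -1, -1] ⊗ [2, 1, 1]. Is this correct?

Reconstruct entry (0,0,0) from the claimed factors: Σₗ aₗ[0]bₗ[0]cₗ[0] = (1)·(1)·(2) + (1)·(0)·(0) + (1)·(2)·(2) = 6, but T[0,0,0] = 4. The claim is false.

No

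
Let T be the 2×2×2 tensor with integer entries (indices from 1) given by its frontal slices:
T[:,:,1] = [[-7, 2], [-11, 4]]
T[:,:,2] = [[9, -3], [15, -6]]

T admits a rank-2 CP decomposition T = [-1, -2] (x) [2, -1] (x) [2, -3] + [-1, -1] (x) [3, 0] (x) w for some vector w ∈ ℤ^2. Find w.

Subtract the known terms from T to get the rank-1 residual R = [-1, -1] (x) [3, 0] (x) w, so R[i,j,k] = a[i]·b[j]·w[k]. Pick indices with nonzero a[1]·b[1] = (-1)·(3) = -3. Only the fibre through (1,1,·) is needed: R[1,1,:] = T[1,1,:] − Σₗ aₗ[1]bₗ[1]cₗ = [-7, 9] − (-1)·(2)·[2, -3] = [-3, 3]. Then w[k] = R[1,1,k] / -3 for each k, giving w = [-3, 3] / -3 = [1, -1].

w = [1, -1]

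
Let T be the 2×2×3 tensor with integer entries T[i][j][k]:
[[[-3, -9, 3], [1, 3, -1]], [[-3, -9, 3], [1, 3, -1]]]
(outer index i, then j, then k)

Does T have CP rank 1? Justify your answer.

If T = a ⊗ b ⊗ c then every fibre of T is a multiple of the corresponding factor, so read the factors off the fibres through the nonzero entry T[0,0,0] = -3.
The mode-1 fibre T[:,0,0] = [-3, -3] gives a = [1, 1] (primitive direction); the mode-2 fibre T[0,:,0] = [-3, 1] gives b = [3, -1]; then c[k] = T[0,0,k] / (a[0]·b[0]) = [-3, -9, 3] / 3 = [-1, -3, 1].
Expanding [1, 1] ⊗ [3, -1] ⊗ [-1, -3, 1] reproduces all 12 entries of T, so T = [1, 1] ⊗ [3, -1] ⊗ [-1, -3, 1] and rank(T) ≤ 1.
Equivalently every frontal slice T[:,:,k] is c[k] times the rank-1 matrix [1, 1] ⊗ [3, -1]. So T has rank 1 (it is nonzero).

Yes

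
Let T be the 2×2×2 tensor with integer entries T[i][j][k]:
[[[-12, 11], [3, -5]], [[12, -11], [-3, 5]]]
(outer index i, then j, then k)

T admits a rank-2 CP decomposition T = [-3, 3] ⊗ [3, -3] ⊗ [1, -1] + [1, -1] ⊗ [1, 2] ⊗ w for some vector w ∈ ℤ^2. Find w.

w = [-3, 2]

Subtract the known terms from T to get the rank-1 residual R = [1, -1] ⊗ [1, 2] ⊗ w, so R[i,j,k] = a[i]·b[j]·w[k]. Pick indices with nonzero a[0]·b[0] = (1)·(1) = 1. Only the fibre through (0,0,·) is needed: R[0,0,:] = T[0,0,:] − Σₗ aₗ[0]bₗ[0]cₗ = [-12, 11] − (-3)·(3)·[1, -1] = [-3, 2]. Then w[k] = R[0,0,k] / 1 for each k, giving w = [-3, 2] / 1 = [-3, 2].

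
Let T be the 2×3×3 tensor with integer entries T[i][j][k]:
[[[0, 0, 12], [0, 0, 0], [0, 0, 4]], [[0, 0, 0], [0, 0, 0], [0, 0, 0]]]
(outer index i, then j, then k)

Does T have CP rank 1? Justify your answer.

If T = a ⊗ b ⊗ c then every fibre of T is a multiple of the corresponding factor, so read the factors off the fibres through the nonzero entry T[0,0,2] = 12.
The mode-1 fibre T[:,0,2] = [12, 0] gives a = (1, 0) (primitive direction); the mode-2 fibre T[0,:,2] = [12, 0, 4] gives b = (3, 0, 1); then c[k] = T[0,0,k] / (a[0]·b[0]) = [0, 0, 12] / 3 = (0, 0, 4).
Expanding (1, 0) ⊗ (3, 0, 1) ⊗ (0, 0, 4) reproduces all 18 entries of T, so T = (1, 0) ⊗ (3, 0, 1) ⊗ (0, 0, 4) and rank(T) ≤ 1.
Equivalently every frontal slice T[:,:,k] is c[k] times the rank-1 matrix (1, 0) ⊗ (3, 0, 1). So T has rank 1 (it is nonzero).

Yes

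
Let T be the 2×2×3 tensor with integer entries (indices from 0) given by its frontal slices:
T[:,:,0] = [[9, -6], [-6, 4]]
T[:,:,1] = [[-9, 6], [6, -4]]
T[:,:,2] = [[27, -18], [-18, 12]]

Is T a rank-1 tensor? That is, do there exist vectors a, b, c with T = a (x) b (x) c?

If T = a (x) b (x) c then every fibre of T is a multiple of the corresponding factor, so read the factors off the fibres through the nonzero entry T[0,0,0] = 9.
The mode-1 fibre T[:,0,0] = [9, -6] gives a = (3, -2) (primitive direction); the mode-2 fibre T[0,:,0] = [9, -6] gives b = (3, -2); then c[k] = T[0,0,k] / (a[0]·b[0]) = [9, -9, 27] / 9 = (1, -1, 3).
Expanding (3, -2) (x) (3, -2) (x) (1, -1, 3) reproduces all 12 entries of T, so T = (3, -2) (x) (3, -2) (x) (1, -1, 3) and rank(T) ≤ 1.
Equivalently every frontal slice T[:,:,k] is c[k] times the rank-1 matrix (3, -2) (x) (3, -2). So T has rank 1 (it is nonzero).

Yes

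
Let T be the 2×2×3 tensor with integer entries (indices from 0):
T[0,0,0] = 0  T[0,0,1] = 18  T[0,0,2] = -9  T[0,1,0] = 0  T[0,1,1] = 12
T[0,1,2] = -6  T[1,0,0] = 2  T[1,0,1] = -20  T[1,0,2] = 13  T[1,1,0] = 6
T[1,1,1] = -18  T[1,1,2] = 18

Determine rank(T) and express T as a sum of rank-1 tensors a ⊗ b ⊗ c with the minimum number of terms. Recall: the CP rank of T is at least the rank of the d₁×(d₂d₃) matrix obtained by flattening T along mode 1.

Lower bound: the mode-3 unfolding of T (rows indexed by k, columns by (i,j) = (0,0), (0,1), (1,0), (1,1)) is [[0, 0, 2, 6], [18, 12, -20, -18], [-9, -6, 13, 18]].
There the 2×2 minor on rows k ∈ {0, 1}, columns (i,j) ∈ {(0,0), (1,0)} is det [[0, 2], [18, -20]] = -36 ≠ 0, so this unfolding has rank ≥ 2; CP rank is at least every unfolding rank, so rank(T) ≥ 2. (Flattening ranks never certify an upper bound on CP rank; for that we must actually write T with 2 rank-1 terms.)
Upper bound — finding two terms. Write S_k = T[:,:,k] for the frontal slices: S₀ = [[0, 0], [2, 6]], S₁ = [[18, 12], [-20, -18]], S₂ = [[-9, -6], [13, 18]].
If T = a₁ ⊗ b₁ ⊗ c₁ + a₂ ⊗ b₂ ⊗ c₂ then each S_k = c₁[k]·a₁b₁ᵀ + c₂[k]·a₂b₂ᵀ. S₀ and S₁ are linearly independent, so a₁b₁ᵀ and a₂b₂ᵀ must span the same plane of matrices: they are the rank-1 matrices of the form x·S₀ + y·S₁.
det(x·S₀ + y·S₁) is 84·xy − 84·y² = 84·(x − y)(y), vanishing at (x:y) = (1:1) and (1:0).
M₁ = S₀ + S₁ = [[18, 12], [-18, -12]] = 6·[1, -1][3, 2]ᵀ and M₂ = S₀ = [[0, 0], [2, 6]] = 2·[0, 1][1, 3]ᵀ, so take a₁ = [1, -1], b₁ = [3, 2], a₂ = [0, 1], b₂ = [1, 3].
Each slice is an integer combination of E₁ = a₁b₁ᵀ and E₂ = a₂b₂ᵀ: S₀ = 2·E₂, S₁ = 6·E₁ − 2·E₂, S₂ = −3·E₁ + 4·E₂; reading off coefficients, c₁ = [0, 6, -3] and c₂ = [2, -2, 4].
Hence T = [1, -1] ⊗ [3, 2] ⊗ [0, 6, -3] + [0, 1] ⊗ [1, 3] ⊗ [2, -2, 4], so rank(T) ≤ 2.
These bounds meet, so rank(T) = 2.
Check entry T[0,0,0] = 0: (1)·(3)·(0) + (0)·(1)·(2) = 0.

rank(T) = 2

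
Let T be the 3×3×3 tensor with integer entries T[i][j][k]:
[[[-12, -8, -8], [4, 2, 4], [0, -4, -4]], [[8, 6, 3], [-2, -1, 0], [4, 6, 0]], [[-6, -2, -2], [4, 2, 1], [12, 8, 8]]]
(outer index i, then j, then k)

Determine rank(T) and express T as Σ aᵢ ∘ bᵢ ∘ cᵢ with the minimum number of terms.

rank(T) = 3

Lower bound: in the mode-3 unfolding of T (rows indexed by k, columns by (i,j)) the 3×3 minor on rows k ∈ {0, 1, 2}, columns (i,j) ∈ {(0,0), (0,1), (0,2)} is det [[-12, 4, 0], [-8, 2, -4], [-8, 4, -4]] = -96 ≠ 0, so that unfolding has rank ≥ 3 and hence rank(T) ≥ 3 (CP rank is at least every unfolding rank, though it can be larger).
Upper bound: T is a sum of 3 rank-1 terms, T = (2, -2, -1) ∘ (1, 0, 2) ∘ (-2, -2, -1) + (2, -1, 2) ∘ (2, -1, -2) ∘ (-2, -1, -1) + (2, 1, -1) ∘ (1, -1, 2) ∘ (0, 0, -1) (one valid choice — decompositions are not unique — normalised so each a, b is primitive with positive first nonzero entry; check it by expanding all entries), so rank(T) ≤ 3.
These bounds meet, so rank(T) = 3.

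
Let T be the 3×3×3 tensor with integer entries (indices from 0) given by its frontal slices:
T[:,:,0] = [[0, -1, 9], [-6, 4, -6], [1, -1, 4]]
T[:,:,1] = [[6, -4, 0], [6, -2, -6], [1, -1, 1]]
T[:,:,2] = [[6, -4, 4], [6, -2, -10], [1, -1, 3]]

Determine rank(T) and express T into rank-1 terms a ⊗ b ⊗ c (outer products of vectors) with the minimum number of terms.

Lower bound: the mode-3 unfolding of T (rows indexed by k, columns by (i,j) = (0,0), (0,1), (0,2), (1,0), (1,1), (1,2), (2,0), (2,1), (2,2)) is [[0, -1, 9, -6, 4, -6, 1, -1, 4], [6, -4, 0, 6, -2, -6, 1, -1, 1], [6, -4, 4, 6, -2, -10, 1, -1, 3]].
There the 3×3 minor on rows k ∈ {0, 1, 2}, columns (i,j) ∈ {(0,0), (0,1), (0,2)} is det [[0, -1, 9], [6, -4, 0], [6, -4, 4]] = 24 ≠ 0, so this unfolding has rank ≥ 3; CP rank is at least every unfolding rank, so rank(T) ≥ 3. (Unfolding ranks only ever bound the CP rank from below — rank(T) can be strictly larger than all of them — so the matching upper bound has to come from an explicit 3-term decomposition.)
Upper bound: T is a sum of 3 rank-1 terms, T = [1, 2, 0] ⊗ [2, -1, -1] ⊗ [-1, 2, 2] + [2, -2, 1] ⊗ [0, 0, 1] ⊗ [2, -1, 1] + [2, -2, 1] ⊗ [1, -1, 2] ⊗ [1, 1, 1] (one valid choice — decompositions are not unique — normalised so each a, b is primitive with positive first nonzero entry; check it by expanding all entries), so rank(T) ≤ 3.
These bounds meet, so rank(T) = 3.
Check entry T[0,2,2] = 4: (1)·(-1)·(2) + (2)·(1)·(1) + (2)·(2)·(1) = 4.

rank(T) = 3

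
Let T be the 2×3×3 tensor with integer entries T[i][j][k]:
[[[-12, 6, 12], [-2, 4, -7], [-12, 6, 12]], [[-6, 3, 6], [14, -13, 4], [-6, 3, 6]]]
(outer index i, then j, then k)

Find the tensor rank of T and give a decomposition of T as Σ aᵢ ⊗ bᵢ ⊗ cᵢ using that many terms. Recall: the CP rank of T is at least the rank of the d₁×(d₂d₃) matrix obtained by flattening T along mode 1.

rank(T) = 2

Lower bound: the mode-3 unfolding of T (rows indexed by k, columns by (i,j) = (0,0), (0,1), (0,2), (1,0), (1,1), (1,2)) is [[-12, -2, -12, -6, 14, -6], [6, 4, 6, 3, -13, 3], [12, -7, 12, 6, 4, 6]].
There the 2×2 minor on rows k ∈ {0, 1}, columns (i,j) ∈ {(0,0), (0,1)} is det [[-12, -2], [6, 4]] = -36 ≠ 0, so this unfolding has rank ≥ 2; CP rank is at least every unfolding rank, so rank(T) ≥ 2. (Unfolding ranks only ever bound the CP rank from below — rank(T) can be strictly larger than all of them — so the matching upper bound has to come from an explicit 2-term decomposition.)
Upper bound — finding two terms. Write S_k = T[:,:,k] for the frontal slices: S₀ = [[-12, -2, -12], [-6, 14, -6]], S₁ = [[6, 4, 6], [3, -13, 3]], S₂ = [[12, -7, 12], [6, 4, 6]].
If T = a₁ ⊗ b₁ ⊗ c₁ + a₂ ⊗ b₂ ⊗ c₂ then each S_k = c₁[k]·a₁b₁ᵀ + c₂[k]·a₂b₂ᵀ. S₀ and S₁ are linearly independent, so a₁b₁ᵀ and a₂b₂ᵀ must span the same plane of matrices: they are the rank-1 matrices of the form x·S₀ + y·S₁.
The 2×2 minor of x·S₀ + y·S₁ on rows {0,1}, columns {0,1} is −180·x² + 270·xy − 90·y² = (-90)·(2·x − y)(x − y), vanishing at (x:y) = (1:2) and (1:1).
M₁ = S₀ + 2·S₁ = [[0, 6, 0], [0, -12, 0]] = 6·[1, -2][0, 1, 0]ᵀ and M₂ = S₀ + S₁ = [[-6, 2, -6], [-3, 1, -3]] = −[2, 1][3, -1, 3]ᵀ, so take a₁ = [1, -2], b₁ = [0, 1, 0], a₂ = [2, 1], b₂ = [3, -1, 3].
Each slice is an integer combination of E₁ = a₁b₁ᵀ and E₂ = a₂b₂ᵀ: S₀ = −6·E₁ − 2·E₂, S₁ = 6·E₁ + E₂, S₂ = −3·E₁ + 2·E₂; reading off coefficients, c₁ = [-6, 6, -3] and c₂ = [-2, 1, 2].
Hence T = [1, -2] ⊗ [0, 1, 0] ⊗ [-6, 6, -3] + [2, 1] ⊗ [3, -1, 3] ⊗ [-2, 1, 2], so rank(T) ≤ 2.
These bounds meet, so rank(T) = 2.
Check entry T[1,0,1] = 3: (-2)·(0)·(6) + (1)·(3)·(1) = 3.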